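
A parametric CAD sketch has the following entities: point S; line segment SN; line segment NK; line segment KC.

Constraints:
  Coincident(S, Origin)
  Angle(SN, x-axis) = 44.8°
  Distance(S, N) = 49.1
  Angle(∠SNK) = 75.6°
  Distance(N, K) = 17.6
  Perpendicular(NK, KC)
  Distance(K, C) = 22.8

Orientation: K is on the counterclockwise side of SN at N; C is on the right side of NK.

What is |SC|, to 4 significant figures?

70.56

∠SNK = 75.6°, so NK runs at 44.8° + (180° − 75.6°) = 149.2° from the x-axis; with |NK| = 17.6, K = N + 17.6·(cos 149.2°, sin 149.2°) = (19.72, 43.61). The perpendicularity gives KC at right angles to NK; with |KC| = 22.8 on the right of NK, C = K + 22.8·(0.5120, 0.8590) = (31.40, 63.19). Then |SC| = |C − S| = 70.56.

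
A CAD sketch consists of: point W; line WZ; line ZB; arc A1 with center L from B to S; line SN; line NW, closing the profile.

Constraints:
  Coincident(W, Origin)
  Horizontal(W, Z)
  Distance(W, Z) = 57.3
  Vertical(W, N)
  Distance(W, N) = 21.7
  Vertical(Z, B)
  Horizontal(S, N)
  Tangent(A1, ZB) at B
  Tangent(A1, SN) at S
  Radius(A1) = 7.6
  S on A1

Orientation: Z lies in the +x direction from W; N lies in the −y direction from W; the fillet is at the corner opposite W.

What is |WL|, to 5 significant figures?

51.661

WN is vertical with |WN| = 21.7 and N on the −y side, so N = (0.0000, -21.700). The virtual corner opposite W is at (57.300, -21.700). Tangency of A1 to ZB means the radius LB is perpendicular to ZB and tangency of A1 to SN means the radius LS is perpendicular to SN, with radius 7.6, so the center L sits 7.6 in from both sides at L = (49.700, -14.100). Then |WL| = |L − W| = 51.661.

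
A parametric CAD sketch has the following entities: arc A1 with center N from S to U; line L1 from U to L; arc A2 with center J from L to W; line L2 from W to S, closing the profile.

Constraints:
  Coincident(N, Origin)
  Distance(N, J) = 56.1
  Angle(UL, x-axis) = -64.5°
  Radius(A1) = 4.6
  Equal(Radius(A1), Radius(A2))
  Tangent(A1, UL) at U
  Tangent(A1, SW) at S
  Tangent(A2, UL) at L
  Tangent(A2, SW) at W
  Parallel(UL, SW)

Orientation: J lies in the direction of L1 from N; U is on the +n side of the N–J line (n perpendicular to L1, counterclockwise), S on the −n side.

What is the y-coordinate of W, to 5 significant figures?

-52.615

The slot axis is L1's direction at -64.5°, so u = (cos -64.5°, sin -64.5°) = (0.43051, -0.90259) and n = (−sin -64.5°, cos -64.5°) = (0.90259, 0.43051). N is at the origin and J lies 56.1 along u from N, so J = 56.1·u = (24.152, -50.635). Tangency of A1 to both parallel lines with radius 4.6 puts U and S at N ± 4.6·n: U = (4.1519, 1.9804), S = (-4.1519, -1.9804). Equal radii place L and W the same way about J: L = J + 4.6·n = (28.304, -48.655), W = J − 4.6·n = (20.000, -52.615). So W.y = -52.615.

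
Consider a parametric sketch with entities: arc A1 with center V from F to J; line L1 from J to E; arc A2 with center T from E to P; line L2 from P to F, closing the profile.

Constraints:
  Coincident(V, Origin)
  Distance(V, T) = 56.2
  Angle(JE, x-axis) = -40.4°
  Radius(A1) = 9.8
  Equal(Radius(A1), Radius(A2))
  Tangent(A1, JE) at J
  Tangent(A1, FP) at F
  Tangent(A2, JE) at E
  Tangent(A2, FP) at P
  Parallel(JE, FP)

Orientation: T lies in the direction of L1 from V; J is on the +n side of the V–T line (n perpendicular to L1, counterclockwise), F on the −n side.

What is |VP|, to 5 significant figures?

57.048

The slot axis is L1's direction at -40.4°, so u = (cos -40.4°, sin -40.4°) = (0.76154, -0.64812) and n = (−sin -40.4°, cos -40.4°) = (0.64812, 0.76154). V is at the origin and T lies 56.2 along u from V, so T = 56.2·u = (42.798, -36.424). Tangency of A1 to both parallel lines with radius 9.8 puts J and F at V ± 9.8·n: J = (6.3516, 7.4631), F = (-6.3516, -7.4631). Equal radii place E and P the same way about T: E = T + 9.8·n = (49.150, -28.961), P = T − 9.8·n = (36.447, -43.887). Then |VP| = |P − V| = 57.048.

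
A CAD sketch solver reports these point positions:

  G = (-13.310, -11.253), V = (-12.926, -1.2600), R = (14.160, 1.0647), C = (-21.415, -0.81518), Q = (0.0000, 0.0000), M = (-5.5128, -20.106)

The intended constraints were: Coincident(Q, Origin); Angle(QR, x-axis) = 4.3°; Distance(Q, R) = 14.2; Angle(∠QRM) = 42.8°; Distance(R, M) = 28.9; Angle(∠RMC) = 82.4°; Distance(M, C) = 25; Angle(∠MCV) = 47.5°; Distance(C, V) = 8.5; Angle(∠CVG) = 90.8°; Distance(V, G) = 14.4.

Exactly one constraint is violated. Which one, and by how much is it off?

Distance(V, G) = 14.4 — off by 4.40.

Q = (0.00, 0.00) ✓; QR at 4.300° ✓; |QR| = 14.20 ✓; ∠QRM = 42.80° ✓; |RM| = 28.90 ✓; ∠RMC = 82.40° ✓; |MC| = 25.00 ✓; ∠MCV = 47.50° ✓; |CV| = 8.501 ✓; ∠CVG = 90.80° ✓; |VG| = 10.00 ✗.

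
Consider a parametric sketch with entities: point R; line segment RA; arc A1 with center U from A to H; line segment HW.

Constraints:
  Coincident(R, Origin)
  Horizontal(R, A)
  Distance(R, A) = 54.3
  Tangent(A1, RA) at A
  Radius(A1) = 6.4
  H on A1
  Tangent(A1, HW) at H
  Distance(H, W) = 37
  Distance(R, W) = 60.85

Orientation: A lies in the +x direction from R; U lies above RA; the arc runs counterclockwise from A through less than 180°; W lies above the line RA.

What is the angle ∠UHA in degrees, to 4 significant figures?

31.85°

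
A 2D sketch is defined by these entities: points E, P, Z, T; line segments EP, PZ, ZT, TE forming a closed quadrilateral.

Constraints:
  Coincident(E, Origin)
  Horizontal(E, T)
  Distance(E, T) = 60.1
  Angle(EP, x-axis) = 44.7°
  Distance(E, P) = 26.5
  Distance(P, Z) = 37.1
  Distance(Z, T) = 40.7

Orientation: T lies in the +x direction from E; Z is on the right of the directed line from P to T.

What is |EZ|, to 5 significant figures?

29.823

E is at the origin; E and T share the same y with |ET| = 60.1 and T in +x, so T = (60.1, 0). EP runs at 44.7° with |EP| = 26.5, so P = (18.836, 18.640). Z is determined by |PZ| = 37.1 and |ZT| = 40.7 together: it lies at the intersection of circle(P, 37.1) and circle(T, 40.7). With |PT| = 45.279, the foot of the radical line on PT is 19.546 from P and the perpendicular offset is √(37.1² − 19.546²) = 31.533. Taking the right-of-PT solution: Z = (23.668, -18.144).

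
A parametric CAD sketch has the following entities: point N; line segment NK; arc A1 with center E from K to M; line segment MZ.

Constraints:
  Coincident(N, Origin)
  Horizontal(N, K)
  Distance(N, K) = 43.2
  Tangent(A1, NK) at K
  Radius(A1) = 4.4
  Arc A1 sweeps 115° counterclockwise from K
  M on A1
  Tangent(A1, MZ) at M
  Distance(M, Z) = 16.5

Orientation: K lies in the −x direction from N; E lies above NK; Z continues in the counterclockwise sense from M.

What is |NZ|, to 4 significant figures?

50.82

N is at the origin; NK is horizontal with |NK| = 43.2 and K on the −x side, so K = (-43.20, 0.000). Since A1 is tangent to NK there, EK ⟂ NK, so E = K + (0, 4.4) = (-43.20, 4.400). On A1, K sits at bearing -90° from E; a 115° counterclockwise sweep puts M at bearing 25°, so M = E + 4.4·(cos 25°, sin 25°) = (-39.21, 6.260). The tangent condition forces EM to be normal to MZ, so MZ runs along (−sin 25°, cos 25°); with |MZ| = 16.5, Z = (-46.19, 21.21). Then |NZ| = |Z − N| = 50.82.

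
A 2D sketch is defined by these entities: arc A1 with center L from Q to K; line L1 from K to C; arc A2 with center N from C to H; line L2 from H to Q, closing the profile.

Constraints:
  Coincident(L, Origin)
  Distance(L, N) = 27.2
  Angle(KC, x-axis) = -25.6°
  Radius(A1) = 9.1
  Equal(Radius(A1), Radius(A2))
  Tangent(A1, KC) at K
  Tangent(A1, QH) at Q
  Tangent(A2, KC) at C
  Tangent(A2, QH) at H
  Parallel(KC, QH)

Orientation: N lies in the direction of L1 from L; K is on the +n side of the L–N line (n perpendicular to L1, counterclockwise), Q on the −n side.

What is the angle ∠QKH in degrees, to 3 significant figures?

56.2°

Tangency of A1 to both parallel lines with radius 9.1 puts K and Q at L ± 9.1·n: K = (3.93, 8.21), Q = (-3.93, -8.21). Equal radii place C and H the same way about N: C = N + 9.1·n = (28.5, -3.55), H = N − 9.1·n = (20.6, -20.0). Then cos ∠QKH = KQ·KH / (|KQ||KH|), giving 56.2°.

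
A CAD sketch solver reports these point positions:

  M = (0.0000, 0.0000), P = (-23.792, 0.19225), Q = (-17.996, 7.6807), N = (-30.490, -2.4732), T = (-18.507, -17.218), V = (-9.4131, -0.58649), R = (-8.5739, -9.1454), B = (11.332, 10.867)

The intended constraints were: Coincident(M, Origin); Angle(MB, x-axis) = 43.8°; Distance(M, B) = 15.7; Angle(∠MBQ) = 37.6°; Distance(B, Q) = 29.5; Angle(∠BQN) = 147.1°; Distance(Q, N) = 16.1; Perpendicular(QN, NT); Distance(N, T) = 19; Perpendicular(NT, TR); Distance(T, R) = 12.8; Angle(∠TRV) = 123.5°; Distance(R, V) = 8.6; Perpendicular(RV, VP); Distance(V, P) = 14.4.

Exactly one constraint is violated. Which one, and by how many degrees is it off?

Perpendicular(RV, VP) — off by 8.70°.

M = (0.00, 0.00) ✓; MB at 43.80° ✓; |MB| = 15.70 ✓; ∠MBQ = 37.60° ✓; |BQ| = 29.50 ✓; ∠BQN = 147.1° ✓; |QN| = 16.10 ✓; ∠(QN, NT) = 90.00° ✓; |NT| = 19.00 ✓; ∠(NT, TR) = 90.00° ✓; |TR| = 12.80 ✓; ∠TRV = 123.5° ✓; |RV| = 8.600 ✓; ∠(RV, VP) = 81.30° ✗; |VP| = 14.40 ✓.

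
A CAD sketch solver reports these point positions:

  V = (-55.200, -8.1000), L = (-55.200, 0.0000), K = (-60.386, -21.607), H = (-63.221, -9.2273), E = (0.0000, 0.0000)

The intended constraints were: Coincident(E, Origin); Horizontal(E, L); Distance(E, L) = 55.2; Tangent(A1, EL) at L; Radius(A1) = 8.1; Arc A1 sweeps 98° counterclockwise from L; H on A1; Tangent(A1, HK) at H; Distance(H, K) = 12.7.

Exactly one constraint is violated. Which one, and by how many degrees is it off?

Tangent(A1, HK) at H — off by 4.90°.

E = (0.00, 0.00) ✓; E.y = 0.00, L.y = 0.00 ✓; |EL| = 55.20 ✓; ∠(VL, LE) = 90.00° ✓; |VL| = 8.100 ✓; bearing(V→H) − bearing(V→L) = 98.00° ✓; |VH| = 8.100 ✓; ∠(VH, HK) = 85.10° ✗; |HK| = 12.70 ✓.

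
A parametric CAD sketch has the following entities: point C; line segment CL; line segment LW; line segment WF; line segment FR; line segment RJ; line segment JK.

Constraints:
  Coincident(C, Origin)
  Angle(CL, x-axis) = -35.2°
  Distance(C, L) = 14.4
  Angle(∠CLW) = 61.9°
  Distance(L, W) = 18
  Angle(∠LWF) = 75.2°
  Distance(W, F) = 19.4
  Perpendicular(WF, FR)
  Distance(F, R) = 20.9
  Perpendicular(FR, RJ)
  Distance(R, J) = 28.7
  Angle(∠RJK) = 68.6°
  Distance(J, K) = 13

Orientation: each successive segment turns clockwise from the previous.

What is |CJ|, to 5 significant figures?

27.830

The perpendicularity gives FR at right angles to WF, so FR runs at 11.900°; with |FR| = 20.9, R = (12.137, 6.9044). The perpendicularity gives RJ at right angles to FR, so RJ runs at -78.100°; with |RJ| = 28.7, J = (18.055, -21.179). Then |CJ| = |J − C| = 27.830.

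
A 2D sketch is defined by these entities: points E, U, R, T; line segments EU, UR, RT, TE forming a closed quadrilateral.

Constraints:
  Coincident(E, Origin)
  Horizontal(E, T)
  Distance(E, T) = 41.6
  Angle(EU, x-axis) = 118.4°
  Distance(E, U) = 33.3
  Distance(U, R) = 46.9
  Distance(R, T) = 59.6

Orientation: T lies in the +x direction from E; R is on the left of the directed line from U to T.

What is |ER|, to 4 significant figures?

60.72

Checks: |UR| = 46.90 ✓; |RT| = 59.60 ✓.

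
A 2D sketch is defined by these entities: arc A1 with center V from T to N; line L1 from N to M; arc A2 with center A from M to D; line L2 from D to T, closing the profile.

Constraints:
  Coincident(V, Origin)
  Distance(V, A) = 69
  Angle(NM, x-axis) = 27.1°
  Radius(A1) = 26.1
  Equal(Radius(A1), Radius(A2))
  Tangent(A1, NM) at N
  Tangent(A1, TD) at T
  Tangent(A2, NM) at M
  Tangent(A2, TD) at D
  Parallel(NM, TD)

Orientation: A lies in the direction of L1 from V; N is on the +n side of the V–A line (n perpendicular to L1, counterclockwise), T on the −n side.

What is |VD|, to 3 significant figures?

73.8

The slot axis is L1's direction at 27.1°, so u = (cos 27.1°, sin 27.1°) = (0.890, 0.456) and n = (−sin 27.1°, cos 27.1°) = (-0.456, 0.890). V is at the origin and A lies 69.0 along u from V, so A = 69.0·u = (61.4, 31.4). Tangency of A1 to both parallel lines with radius 26.1 puts N and T at V ± 26.1·n: N = (-11.9, 23.2), T = (11.9, -23.2). Equal radii place M and D the same way about A: M = A + 26.1·n = (49.5, 54.7), D = A − 26.1·n = (73.3, 8.20). Then |VD| = |D − V| = 73.8.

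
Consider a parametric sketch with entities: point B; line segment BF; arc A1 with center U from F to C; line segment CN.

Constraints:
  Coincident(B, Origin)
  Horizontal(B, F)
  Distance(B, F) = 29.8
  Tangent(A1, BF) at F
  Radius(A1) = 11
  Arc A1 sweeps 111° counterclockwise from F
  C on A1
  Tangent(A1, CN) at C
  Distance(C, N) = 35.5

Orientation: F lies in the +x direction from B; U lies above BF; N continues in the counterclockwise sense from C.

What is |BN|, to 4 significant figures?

55.32

B is at the origin; B and F share the same y with |BF| = 29.8 and F on the +x side, so F = (29.80, 0.000). Tangency of A1 to BF means the radius UF is perpendicular to BF, so U = F + (0, 11) = (29.80, 11.00). On A1, F sits at bearing -90° from U; a 111° counterclockwise sweep puts C at bearing 21°, so C = U + 11.0·(cos 21°, sin 21°) = (40.07, 14.94). Since A1 is tangent to CN there, UC ⟂ CN, so CN runs along (−sin 21°, cos 21°); with |CN| = 35.5, N = (27.35, 48.08). Then |BN| = |N − B| = 55.32.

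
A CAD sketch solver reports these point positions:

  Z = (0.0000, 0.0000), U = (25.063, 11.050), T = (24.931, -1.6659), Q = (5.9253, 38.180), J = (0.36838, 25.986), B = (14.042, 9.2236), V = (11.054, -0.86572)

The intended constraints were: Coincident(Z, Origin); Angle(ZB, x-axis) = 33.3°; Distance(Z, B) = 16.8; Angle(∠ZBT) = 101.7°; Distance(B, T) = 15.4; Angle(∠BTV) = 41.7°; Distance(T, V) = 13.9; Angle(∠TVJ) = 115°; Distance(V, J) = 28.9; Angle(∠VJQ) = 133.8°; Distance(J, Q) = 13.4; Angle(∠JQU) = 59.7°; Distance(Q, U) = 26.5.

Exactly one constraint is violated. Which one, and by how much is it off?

Distance(Q, U) = 26.5 — off by 6.70.

Z = (0.00, 0.00) ✓; ZB at 33.30° ✓; |ZB| = 16.80 ✓; ∠ZBT = 101.7° ✓; |BT| = 15.40 ✓; ∠BTV = 41.70° ✓; |TV| = 13.90 ✓; ∠TVJ = 115.0° ✓; |VJ| = 28.90 ✓; ∠VJQ = 133.8° ✓; |JQ| = 13.40 ✓; ∠JQU = 59.70° ✓; |QU| = 33.20 ✗.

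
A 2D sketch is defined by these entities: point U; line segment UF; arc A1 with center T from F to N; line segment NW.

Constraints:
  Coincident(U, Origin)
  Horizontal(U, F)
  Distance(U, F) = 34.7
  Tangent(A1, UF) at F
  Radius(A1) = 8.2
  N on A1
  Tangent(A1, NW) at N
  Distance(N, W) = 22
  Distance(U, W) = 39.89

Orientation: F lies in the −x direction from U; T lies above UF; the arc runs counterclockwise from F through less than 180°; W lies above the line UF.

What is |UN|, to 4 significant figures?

27.71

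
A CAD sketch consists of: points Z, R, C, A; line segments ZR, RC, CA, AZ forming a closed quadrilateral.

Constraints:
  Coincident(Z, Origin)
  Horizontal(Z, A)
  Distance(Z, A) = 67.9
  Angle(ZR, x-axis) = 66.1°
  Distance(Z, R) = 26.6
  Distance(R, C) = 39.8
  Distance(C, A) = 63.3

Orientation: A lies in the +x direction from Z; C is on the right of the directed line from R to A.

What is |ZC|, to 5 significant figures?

16.560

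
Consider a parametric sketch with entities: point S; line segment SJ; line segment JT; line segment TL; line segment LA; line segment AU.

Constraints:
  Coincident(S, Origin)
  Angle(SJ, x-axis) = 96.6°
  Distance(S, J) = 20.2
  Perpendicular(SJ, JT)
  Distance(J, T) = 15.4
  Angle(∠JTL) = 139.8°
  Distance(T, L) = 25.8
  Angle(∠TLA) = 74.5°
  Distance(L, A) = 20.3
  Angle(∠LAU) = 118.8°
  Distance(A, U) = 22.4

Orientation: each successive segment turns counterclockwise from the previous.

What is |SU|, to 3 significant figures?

2.78

S is at the origin; SJ runs at 96.6° with length 20.2, so J = (-2.32, 20.1). SJ ⟂ JT, so JT runs at -173°; with |JT| = 15.4, T = (-17.6, 18.3). ∠JTL = 139.8° gives TL at -133° from the x-axis; with |TL| = 25.8, L = (-35.3, -0.511). ∠TLA = 74.5° gives LA at -27.7° from the x-axis; with |LA| = 20.3, A = (-17.3, -9.95). ∠LAU = 118.8° gives AU at 33.5° from the x-axis; with |AU| = 22.4, U = (1.37, 2.42). Then |SU| = |U − S| = 2.78.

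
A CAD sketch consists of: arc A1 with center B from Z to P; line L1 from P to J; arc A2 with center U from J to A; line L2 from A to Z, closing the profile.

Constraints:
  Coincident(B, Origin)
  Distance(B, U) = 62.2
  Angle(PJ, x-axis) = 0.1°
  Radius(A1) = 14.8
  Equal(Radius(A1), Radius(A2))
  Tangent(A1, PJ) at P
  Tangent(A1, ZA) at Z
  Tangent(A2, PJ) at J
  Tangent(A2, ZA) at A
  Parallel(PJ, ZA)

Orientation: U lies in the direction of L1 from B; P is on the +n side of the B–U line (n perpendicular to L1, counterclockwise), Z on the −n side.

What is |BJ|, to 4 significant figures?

63.94

The slot axis is L1's direction at 0.1°, so u = (cos 0.1°, sin 0.1°) = (1.000, 0.001745) and n = (−sin 0.1°, cos 0.1°) = (-0.001745, 1.000). B is at the origin and U lies 62.2 along u from B, so U = 62.2·u = (62.20, 0.1086). Tangency of A1 to both parallel lines with radius 14.8 puts P and Z at B ± 14.8·n: P = (-0.02583, 14.80), Z = (0.02583, -14.80). Equal radii place J and A the same way about U: J = U + 14.8·n = (62.17, 14.91), A = U − 14.8·n = (62.23, -14.69). Then |BJ| = |J − B| = 63.94.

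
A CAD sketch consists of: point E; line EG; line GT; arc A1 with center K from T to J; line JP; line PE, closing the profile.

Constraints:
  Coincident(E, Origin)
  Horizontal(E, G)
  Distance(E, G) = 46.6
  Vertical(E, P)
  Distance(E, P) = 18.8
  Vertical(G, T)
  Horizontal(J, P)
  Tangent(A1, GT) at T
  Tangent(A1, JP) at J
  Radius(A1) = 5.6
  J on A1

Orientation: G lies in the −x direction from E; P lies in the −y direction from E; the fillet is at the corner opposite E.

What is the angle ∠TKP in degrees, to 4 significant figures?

172.2°

E is at the origin; E and G share the same y with |EG| = 46.6 and G on the −x side, so G = (-46.60, 0.000). E and P share the same x with |EP| = 18.8 and P on the −y side, so P = (0.000, -18.80). The virtual corner opposite E is at (-46.60, -18.80). Tangency of A1 to GT means the radius KT is perpendicular to GT and A1 meets JP tangentially, so KJ is at right angles to JP, with radius 5.6, so the center K sits 5.6 in from both sides at K = (-41.00, -13.20). That places the tangent points at T = (-46.60, -13.20) on GT and J = (-41.00, -18.80) on JP. Then cos ∠TKP = KT·KP / (|KT||KP|), giving 172.2°.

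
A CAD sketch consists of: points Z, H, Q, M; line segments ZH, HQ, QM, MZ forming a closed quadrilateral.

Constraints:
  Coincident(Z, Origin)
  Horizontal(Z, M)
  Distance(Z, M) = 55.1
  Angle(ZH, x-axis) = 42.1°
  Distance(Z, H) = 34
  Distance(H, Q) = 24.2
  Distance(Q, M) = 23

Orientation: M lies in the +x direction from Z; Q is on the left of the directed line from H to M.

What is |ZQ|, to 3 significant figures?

54.2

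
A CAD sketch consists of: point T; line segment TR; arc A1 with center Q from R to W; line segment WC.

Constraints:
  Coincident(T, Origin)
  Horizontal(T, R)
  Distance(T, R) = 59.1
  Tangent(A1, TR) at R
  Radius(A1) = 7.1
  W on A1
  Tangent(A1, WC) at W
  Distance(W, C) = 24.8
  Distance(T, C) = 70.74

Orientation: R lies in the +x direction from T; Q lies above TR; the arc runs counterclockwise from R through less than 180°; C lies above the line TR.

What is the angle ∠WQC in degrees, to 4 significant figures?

74.02°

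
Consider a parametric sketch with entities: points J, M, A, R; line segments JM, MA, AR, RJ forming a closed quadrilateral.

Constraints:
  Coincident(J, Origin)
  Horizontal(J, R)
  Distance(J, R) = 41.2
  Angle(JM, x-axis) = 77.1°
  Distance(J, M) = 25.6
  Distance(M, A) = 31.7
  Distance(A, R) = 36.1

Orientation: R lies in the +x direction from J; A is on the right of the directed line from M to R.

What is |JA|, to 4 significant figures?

8.855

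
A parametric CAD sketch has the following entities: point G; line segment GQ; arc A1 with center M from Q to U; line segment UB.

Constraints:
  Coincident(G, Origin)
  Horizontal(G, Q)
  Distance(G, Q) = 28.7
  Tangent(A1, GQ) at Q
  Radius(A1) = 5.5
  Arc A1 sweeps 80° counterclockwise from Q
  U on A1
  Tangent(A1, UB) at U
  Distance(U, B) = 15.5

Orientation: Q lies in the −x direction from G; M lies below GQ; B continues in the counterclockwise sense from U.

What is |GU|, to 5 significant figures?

34.418

G is at the origin; GQ is horizontal with |GQ| = 28.7 and Q on the −x side, so Q = (-28.700, 0.0000). Tangency of A1 to GQ means the radius MQ is perpendicular to GQ, so M = Q + (0, -5.5) = (-28.700, -5.5000). On A1, Q sits at bearing 90° from M; an 80° counterclockwise sweep puts U at bearing 170°, so U = M + 5.5·(cos 170°, sin 170°) = (-34.116, -4.5449). Then |GU| = |U − G| = 34.418.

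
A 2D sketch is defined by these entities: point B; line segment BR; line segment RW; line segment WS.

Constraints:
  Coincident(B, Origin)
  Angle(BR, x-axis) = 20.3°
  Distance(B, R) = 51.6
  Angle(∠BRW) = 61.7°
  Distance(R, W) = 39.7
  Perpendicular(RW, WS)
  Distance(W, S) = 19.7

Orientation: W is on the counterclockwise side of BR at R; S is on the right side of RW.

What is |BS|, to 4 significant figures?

66.89

B is at the origin; BR runs at 20.3° with length 51.6, so R = 51.6·(cos 20.3°, sin 20.3°) = (48.40, 17.90). ∠BRW = 61.7°, so RW runs at 20.3° + (180° − 61.7°) = 138.6° from the x-axis; with |RW| = 39.7, W = R + 39.7·(cos 138.6°, sin 138.6°) = (18.62, 44.16). The perpendicularity gives WS at right angles to RW; with |WS| = 19.7 on the right of RW, S = W + 19.7·(0.6613, 0.7501) = (31.64, 58.93). Then |BS| = |S − B| = 66.89.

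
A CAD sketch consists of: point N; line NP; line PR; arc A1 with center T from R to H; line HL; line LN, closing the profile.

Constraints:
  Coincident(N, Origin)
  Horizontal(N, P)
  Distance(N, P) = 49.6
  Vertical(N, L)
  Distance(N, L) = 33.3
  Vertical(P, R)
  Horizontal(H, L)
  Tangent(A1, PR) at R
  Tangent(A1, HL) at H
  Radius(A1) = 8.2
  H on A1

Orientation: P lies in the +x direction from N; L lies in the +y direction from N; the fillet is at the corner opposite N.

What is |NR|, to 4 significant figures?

55.59

N is at the origin; N and P share the same y with |NP| = 49.6 and P on the +x side, so P = (49.60, 0.000). N and L share the same x with |NL| = 33.3 and L on the +y side, so L = (0.000, 33.30). The virtual corner opposite N is at (49.60, 33.30). Since A1 is tangent to PR there, TR ⟂ PR and the tangent condition forces TH to be normal to HL, with radius 8.2, so the center T sits 8.2 in from both sides at T = (41.40, 25.10). That places the tangent points at R = (49.60, 25.10) on PR and H = (41.40, 33.30) on HL. Then |NR| = |R − N| = 55.59.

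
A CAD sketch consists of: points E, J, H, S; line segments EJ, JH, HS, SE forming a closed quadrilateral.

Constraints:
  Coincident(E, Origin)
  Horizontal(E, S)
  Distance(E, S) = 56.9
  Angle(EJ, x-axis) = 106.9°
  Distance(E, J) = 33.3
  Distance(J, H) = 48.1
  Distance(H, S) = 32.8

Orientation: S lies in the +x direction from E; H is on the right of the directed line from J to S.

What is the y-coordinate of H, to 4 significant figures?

-2.300

E is at the origin; ES is horizontal with |ES| = 56.9 and S in +x, so S = (56.9, 0). EJ runs at 106.9° with |EJ| = 33.3, so J = (-9.680, 31.86). H is determined by |JH| = 48.1 and |HS| = 32.8 together: it lies at the intersection of circle(J, 48.1) and circle(S, 32.8). With |JS| = 73.81, the foot of the radical line on JS is 45.29 from J and the perpendicular offset is √(48.1² − 45.29²) = 16.20. Taking the right-of-JS solution: H = (24.18, -2.300).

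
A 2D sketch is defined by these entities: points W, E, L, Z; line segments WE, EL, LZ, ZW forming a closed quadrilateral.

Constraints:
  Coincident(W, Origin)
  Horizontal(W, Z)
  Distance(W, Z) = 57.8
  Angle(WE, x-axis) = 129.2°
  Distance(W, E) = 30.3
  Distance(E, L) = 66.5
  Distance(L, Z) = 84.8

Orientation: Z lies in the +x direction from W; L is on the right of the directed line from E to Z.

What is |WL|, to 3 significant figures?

45.6

W is at the origin; W and Z share the same y with |WZ| = 57.8 and Z in +x, so Z = (57.8, 0). WE runs at 129.2° with |WE| = 30.3, so E = (-19.2, 23.5). L is determined by |EL| = 66.5 and |LZ| = 84.8 together: it lies at the intersection of circle(E, 66.5) and circle(Z, 84.8). With |EZ| = 80.5, the foot of the radical line on EZ is 23.0 from E and the perpendicular offset is √(66.5² − 23.0²) = 62.4. Taking the right-of-EZ solution: L = (-15.3, -42.9).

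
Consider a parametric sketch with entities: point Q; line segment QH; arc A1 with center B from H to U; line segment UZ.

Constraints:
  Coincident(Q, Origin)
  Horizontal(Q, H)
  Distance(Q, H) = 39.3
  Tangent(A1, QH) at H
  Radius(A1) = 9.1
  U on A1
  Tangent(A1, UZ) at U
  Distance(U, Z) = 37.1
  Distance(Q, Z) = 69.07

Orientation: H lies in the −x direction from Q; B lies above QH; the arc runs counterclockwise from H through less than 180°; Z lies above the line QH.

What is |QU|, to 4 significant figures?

34.76

Q is at the origin; Q and H share the same y with |QH| = 39.3 and H on the −x side, so H = (-39.30, 0.000). A1 meets QH tangentially, so BH is at right angles to QH, so B = H + (0, 9.1) = (-39.30, 9.100). Since BU ⟂ UZ (tangency), |BZ| = √(9.1² + 37.1²) = 38.20 regardless of where U sits on A1. So Z lies on both circle(Q, 69.07) and circle(B, 38.20); the above-QH intersection is Z = (-52.42, 44.98). U is the foot of the tangent from Z: U = (-31.74, 14.17).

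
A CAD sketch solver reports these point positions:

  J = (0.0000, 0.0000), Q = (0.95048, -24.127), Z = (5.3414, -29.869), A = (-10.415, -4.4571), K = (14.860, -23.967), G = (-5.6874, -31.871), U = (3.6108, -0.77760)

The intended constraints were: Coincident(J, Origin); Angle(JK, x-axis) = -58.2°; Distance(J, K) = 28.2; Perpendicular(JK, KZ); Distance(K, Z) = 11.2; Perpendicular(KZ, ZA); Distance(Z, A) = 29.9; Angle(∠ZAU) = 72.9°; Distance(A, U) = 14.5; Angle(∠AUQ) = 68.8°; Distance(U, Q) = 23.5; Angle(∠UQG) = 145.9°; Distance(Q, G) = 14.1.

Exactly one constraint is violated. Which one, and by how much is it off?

Distance(Q, G) = 14.1 — off by 3.90.

J = (0.00, 0.00) ✓; JK at -58.20° ✓; |JK| = 28.20 ✓; ∠(JK, KZ) = 90.00° ✓; |KZ| = 11.20 ✓; ∠(KZ, ZA) = 90.00° ✓; |ZA| = 29.90 ✓; ∠ZAU = 72.90° ✓; |AU| = 14.50 ✓; ∠AUQ = 68.80° ✓; |UQ| = 23.50 ✓; ∠UQG = 145.9° ✓; |QG| = 10.20 ✗.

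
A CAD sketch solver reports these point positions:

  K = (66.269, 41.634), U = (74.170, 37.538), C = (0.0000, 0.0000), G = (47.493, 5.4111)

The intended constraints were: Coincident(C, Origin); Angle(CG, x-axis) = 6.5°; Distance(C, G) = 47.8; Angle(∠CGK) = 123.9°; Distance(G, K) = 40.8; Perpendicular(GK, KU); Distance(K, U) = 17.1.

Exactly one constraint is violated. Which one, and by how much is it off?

Distance(K, U) = 17.1 — off by 8.20.

C = (0.00, 0.00) ✓; CG at 6.500° ✓; |CG| = 47.80 ✓; ∠CGK = 123.9° ✓; |GK| = 40.80 ✓; ∠(GK, KU) = 90.00° ✓; |KU| = 8.900 ✗.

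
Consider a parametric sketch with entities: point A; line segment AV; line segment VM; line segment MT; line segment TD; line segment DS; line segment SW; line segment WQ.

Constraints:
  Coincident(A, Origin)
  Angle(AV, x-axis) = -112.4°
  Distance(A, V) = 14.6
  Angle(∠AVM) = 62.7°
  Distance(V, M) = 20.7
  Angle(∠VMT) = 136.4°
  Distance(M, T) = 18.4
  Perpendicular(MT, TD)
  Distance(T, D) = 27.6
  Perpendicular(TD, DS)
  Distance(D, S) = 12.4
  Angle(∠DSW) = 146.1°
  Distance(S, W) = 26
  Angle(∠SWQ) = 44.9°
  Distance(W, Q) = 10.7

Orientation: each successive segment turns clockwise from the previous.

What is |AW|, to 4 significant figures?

15.57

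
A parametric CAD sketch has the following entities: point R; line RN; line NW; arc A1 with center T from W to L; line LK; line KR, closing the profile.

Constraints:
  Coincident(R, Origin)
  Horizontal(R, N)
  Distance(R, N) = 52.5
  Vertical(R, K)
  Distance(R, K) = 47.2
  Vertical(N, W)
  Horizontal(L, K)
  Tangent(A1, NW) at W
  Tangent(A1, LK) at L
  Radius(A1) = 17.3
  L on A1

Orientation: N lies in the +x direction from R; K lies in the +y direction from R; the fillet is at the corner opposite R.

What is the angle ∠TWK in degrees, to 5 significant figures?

18.238°

R is at the origin; RN is horizontal with |RN| = 52.5 and N on the +x side, so N = (52.500, 0.0000). RK is vertical with |RK| = 47.2 and K on the +y side, so K = (0.0000, 47.200). The virtual corner opposite R is at (52.500, 47.200). Since A1 is tangent to NW there, TW ⟂ NW and A1 meets LK tangentially, so TL is at right angles to LK, with radius 17.3, so the center T sits 17.3 in from both sides at T = (35.200, 29.900). That places the tangent points at W = (52.500, 29.900) on NW and L = (35.200, 47.200) on LK. Then cos ∠TWK = WT·WK / (|WT||WK|), giving 18.238°.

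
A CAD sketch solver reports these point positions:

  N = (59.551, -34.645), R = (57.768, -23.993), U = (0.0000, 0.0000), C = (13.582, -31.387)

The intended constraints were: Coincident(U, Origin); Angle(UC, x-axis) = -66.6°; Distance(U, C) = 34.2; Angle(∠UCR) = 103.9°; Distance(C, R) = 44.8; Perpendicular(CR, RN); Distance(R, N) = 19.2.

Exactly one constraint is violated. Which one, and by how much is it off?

Distance(R, N) = 19.2 — off by 8.40.

U = (0.00, 0.00) ✓; UC at -66.60° ✓; |UC| = 34.20 ✓; ∠UCR = 103.9° ✓; |CR| = 44.80 ✓; ∠(CR, RN) = 90.00° ✓; |RN| = 10.80 ✗.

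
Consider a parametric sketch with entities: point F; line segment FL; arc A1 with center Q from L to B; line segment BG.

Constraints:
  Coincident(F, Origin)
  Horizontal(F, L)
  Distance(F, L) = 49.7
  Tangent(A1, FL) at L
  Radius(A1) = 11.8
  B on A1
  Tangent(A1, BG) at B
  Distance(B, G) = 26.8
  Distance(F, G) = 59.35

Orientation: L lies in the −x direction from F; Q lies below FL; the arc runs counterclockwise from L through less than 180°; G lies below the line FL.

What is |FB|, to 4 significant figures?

62.13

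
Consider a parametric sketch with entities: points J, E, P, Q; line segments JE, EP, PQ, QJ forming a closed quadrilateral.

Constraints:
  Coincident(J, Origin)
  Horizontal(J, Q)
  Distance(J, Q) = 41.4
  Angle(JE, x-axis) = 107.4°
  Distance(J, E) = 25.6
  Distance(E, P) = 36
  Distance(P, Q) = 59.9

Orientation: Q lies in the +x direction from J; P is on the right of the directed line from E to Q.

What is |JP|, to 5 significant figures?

20.350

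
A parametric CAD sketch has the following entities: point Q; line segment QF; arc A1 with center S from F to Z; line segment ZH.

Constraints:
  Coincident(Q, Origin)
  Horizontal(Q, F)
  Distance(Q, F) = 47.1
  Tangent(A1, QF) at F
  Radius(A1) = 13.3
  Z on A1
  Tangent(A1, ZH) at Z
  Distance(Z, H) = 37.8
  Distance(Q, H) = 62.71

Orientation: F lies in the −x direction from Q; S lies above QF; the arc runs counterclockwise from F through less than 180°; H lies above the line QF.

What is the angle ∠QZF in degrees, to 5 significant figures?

111.34°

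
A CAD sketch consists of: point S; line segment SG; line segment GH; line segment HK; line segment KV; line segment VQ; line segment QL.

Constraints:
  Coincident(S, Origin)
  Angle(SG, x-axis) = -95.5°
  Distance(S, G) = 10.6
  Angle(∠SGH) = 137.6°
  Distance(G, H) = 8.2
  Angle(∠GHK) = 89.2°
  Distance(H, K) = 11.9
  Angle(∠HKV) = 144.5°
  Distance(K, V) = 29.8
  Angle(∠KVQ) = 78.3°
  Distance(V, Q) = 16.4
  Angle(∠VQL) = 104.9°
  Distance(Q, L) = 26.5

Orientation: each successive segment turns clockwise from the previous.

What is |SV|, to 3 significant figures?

28.8

∠GHK = 89.2° gives HK at 131° from the x-axis; with |HK| = 11.9, K = (-15.0, -7.11). ∠HKV = 144.5° gives KV at 95.8° from the x-axis; with |KV| = 29.8, V = (-18.0, 22.5). Then |SV| = |V − S| = 28.8.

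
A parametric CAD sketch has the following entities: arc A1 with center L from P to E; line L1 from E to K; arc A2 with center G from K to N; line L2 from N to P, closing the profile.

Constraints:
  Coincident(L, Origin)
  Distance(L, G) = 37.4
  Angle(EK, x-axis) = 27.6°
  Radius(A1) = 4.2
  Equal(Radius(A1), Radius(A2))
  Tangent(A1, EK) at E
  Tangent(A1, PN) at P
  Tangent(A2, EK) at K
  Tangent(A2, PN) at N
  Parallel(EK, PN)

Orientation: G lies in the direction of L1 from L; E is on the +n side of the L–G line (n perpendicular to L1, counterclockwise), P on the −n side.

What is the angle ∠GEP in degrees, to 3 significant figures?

83.6°

L is at the origin and G lies 37.4 along u from L, so G = 37.4·u = (33.1, 17.3). Tangency of A1 to both parallel lines with radius 4.2 puts E and P at L ± 4.2·n: E = (-1.95, 3.72), P = (1.95, -3.72). Then cos ∠GEP = EG·EP / (|EG||EP|), giving 83.6°.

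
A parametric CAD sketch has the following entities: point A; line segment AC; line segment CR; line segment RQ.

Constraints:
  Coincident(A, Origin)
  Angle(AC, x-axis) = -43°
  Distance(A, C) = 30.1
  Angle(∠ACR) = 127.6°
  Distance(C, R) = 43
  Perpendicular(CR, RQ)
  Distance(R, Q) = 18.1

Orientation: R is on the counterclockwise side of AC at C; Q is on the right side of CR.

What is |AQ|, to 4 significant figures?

74.33

A is at the origin; AC runs at -43.0° with length 30.1, so C = 30.1·(cos -43.0°, sin -43.0°) = (22.01, -20.53). ∠ACR = 127.6°, so CR runs at -43.0° + (180° − 127.6°) = 9.400° from the x-axis; with |CR| = 43.0, R = C + 43.0·(cos 9.400°, sin 9.400°) = (64.44, -13.51). CR is perpendicular to RQ; with |RQ| = 18.1 on the right of CR, Q = R + 18.1·(0.1633, -0.9866) = (67.39, -31.36). Then |AQ| = |Q − A| = 74.33.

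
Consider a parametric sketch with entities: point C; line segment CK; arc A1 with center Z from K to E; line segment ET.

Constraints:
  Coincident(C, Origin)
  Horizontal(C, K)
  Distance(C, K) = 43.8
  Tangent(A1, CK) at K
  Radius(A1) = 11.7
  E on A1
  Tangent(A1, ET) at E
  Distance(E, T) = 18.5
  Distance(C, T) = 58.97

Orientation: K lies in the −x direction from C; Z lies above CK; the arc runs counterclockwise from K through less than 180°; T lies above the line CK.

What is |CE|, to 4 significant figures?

40.90

Checks: ∠(ZK, KC) = 90.00° ✓; |ZE| = 11.70 ✓; ∠(ZE, ET) = 90.00° ✓; |ET| = 18.50 ✓; |CT| = 58.97 ✓.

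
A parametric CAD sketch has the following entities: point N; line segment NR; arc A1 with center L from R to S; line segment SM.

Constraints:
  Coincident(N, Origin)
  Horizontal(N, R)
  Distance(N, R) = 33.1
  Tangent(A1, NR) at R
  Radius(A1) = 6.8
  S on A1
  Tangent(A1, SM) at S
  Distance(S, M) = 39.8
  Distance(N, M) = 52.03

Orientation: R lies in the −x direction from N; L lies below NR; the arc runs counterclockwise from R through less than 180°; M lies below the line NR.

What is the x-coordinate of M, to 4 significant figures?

-24.03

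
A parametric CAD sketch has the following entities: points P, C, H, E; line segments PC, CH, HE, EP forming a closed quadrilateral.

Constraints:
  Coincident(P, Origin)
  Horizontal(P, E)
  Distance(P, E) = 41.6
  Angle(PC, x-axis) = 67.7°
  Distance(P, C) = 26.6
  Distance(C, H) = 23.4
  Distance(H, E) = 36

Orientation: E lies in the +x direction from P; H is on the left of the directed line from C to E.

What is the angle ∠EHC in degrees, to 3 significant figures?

81.6°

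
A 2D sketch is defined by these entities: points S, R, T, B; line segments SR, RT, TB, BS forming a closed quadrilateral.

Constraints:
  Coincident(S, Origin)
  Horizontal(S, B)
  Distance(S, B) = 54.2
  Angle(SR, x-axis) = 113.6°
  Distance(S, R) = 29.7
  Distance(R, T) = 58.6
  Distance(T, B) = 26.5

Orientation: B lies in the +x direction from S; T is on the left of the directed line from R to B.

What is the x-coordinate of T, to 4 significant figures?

46.68

Checks: |RT| = 58.60 ✓; |TB| = 26.50 ✓.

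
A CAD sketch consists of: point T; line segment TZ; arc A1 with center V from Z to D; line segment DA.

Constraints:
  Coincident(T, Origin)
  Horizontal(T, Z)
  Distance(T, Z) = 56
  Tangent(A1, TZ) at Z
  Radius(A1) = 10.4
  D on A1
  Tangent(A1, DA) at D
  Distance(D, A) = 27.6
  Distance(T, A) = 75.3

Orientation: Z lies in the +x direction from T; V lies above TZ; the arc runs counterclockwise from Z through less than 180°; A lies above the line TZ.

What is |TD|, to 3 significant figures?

67.3

Checks: |TZ| = 56.00 ✓; ∠(VZ, ZT) = 90.00° ✓; |VZ| = 10.40 ✓; |VD| = 10.40 ✓; ∠(VD, DA) = 90.00° ✓; |DA| = 27.60 ✓; |TA| = 75.30 ✓.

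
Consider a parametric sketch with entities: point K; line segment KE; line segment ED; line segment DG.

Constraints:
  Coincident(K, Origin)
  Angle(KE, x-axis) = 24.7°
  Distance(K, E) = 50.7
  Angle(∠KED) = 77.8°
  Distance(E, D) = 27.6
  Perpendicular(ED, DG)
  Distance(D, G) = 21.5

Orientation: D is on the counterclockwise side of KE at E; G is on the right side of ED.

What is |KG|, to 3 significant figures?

73.0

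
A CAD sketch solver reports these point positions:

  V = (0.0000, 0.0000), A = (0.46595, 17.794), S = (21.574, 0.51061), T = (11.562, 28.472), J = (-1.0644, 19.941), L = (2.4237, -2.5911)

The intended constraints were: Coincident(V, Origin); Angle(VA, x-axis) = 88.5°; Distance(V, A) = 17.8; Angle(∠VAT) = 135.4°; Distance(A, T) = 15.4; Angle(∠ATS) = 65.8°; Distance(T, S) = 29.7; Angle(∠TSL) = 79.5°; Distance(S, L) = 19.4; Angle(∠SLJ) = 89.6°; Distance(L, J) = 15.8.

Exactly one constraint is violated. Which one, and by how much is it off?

Distance(L, J) = 15.8 — off by 7.00.

V = (0.00, 0.00) ✓; VA at 88.50° ✓; |VA| = 17.80 ✓; ∠VAT = 135.4° ✓; |AT| = 15.40 ✓; ∠ATS = 65.80° ✓; |TS| = 29.70 ✓; ∠TSL = 79.50° ✓; |SL| = 19.40 ✓; ∠SLJ = 89.60° ✓; |LJ| = 22.80 ✗.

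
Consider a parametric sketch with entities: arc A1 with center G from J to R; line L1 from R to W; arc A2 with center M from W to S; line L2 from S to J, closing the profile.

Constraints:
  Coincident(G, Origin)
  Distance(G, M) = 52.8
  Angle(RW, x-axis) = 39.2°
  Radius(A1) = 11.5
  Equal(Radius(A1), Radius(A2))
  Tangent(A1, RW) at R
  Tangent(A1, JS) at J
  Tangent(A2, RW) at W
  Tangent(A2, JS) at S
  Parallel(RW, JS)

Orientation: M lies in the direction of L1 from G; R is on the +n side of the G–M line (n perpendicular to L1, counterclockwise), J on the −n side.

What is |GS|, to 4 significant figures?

54.04

The slot axis is L1's direction at 39.2°, so u = (cos 39.2°, sin 39.2°) = (0.7749, 0.6320) and n = (−sin 39.2°, cos 39.2°) = (-0.6320, 0.7749). G is at the origin and M lies 52.8 along u from G, so M = 52.8·u = (40.92, 33.37). Tangency of A1 to both parallel lines with radius 11.5 puts R and J at G ± 11.5·n: R = (-7.268, 8.912), J = (7.268, -8.912). Equal radii place W and S the same way about M: W = M + 11.5·n = (33.65, 42.28), S = M − 11.5·n = (48.19, 24.46). Then |GS| = |S − G| = 54.04.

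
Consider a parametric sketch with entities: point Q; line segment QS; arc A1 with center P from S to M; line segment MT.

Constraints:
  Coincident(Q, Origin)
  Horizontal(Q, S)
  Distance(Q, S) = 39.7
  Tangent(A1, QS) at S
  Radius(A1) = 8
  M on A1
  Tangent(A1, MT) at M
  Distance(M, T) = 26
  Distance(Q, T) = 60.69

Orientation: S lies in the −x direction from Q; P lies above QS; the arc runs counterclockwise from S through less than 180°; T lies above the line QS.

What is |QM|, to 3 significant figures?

36.3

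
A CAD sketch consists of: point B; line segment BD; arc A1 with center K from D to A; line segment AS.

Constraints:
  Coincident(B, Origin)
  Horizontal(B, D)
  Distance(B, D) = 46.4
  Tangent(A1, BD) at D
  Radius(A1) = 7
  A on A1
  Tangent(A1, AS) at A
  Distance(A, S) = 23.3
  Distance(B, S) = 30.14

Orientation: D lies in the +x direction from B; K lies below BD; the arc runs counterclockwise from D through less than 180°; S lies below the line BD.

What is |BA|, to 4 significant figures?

41.71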